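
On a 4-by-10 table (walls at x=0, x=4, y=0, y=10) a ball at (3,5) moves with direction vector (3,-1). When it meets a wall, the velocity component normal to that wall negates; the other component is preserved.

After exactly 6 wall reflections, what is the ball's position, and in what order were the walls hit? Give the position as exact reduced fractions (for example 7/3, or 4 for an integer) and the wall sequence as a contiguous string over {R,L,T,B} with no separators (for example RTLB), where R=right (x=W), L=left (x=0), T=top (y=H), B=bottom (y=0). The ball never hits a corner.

1. t=1/3 → R at (4,14/3); v=(-3,-1)
2. t=4/3 → L at (0,10/3); v=(3,-1)
3. t=4/3 → R at (4,2); v=(-3,-1)
4. t=4/3 → L at (0,2/3); v=(3,-1)
5. t=2/3 → B at (2,0); v=(3,1)
6. t=2/3 → R at (4,2/3); v=(-3,1)

Final position: (4,2/3)
Wall sequence: RLRLBR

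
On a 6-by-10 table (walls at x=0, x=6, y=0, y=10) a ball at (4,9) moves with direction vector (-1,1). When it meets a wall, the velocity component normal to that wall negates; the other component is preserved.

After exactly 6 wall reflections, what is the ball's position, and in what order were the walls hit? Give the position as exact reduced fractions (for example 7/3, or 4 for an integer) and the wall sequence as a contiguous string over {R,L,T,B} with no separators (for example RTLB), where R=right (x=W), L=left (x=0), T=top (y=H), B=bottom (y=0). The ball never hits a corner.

1. t=1 → T at (3,10); v=(-1,-1)
2. t=3 → L at (0,7); v=(1,-1)
3. t=6 → R at (6,1); v=(-1,-1)
4. t=1 → B at (5,0); v=(-1,1)
5. t=5 → L at (0,5); v=(1,1)
6. t=5 → T at (5,10); v=(1,-1)

Final position: (5,10)
Wall sequence: TLRBLT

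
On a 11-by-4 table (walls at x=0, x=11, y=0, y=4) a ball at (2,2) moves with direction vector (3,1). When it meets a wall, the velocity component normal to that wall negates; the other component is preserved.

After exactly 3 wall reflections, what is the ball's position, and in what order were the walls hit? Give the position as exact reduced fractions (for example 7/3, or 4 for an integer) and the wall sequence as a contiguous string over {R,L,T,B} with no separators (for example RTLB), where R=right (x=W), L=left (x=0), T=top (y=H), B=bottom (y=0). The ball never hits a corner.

Final position: (2,0)
Wall sequence: TRB

1. t=2 → T at (8,4); v=(3,-1)
2. t=1 → R at (11,3); v=(-3,-1)
3. t=3 → B at (2,0); v=(-3,1)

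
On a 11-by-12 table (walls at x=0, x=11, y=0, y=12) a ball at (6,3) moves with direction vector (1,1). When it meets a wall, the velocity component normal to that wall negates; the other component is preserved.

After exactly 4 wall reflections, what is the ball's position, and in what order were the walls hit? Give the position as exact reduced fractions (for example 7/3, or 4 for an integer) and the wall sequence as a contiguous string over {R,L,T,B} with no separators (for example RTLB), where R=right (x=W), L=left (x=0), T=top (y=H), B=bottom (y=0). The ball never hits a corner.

Final position: (5,0)
Wall sequence: RTLB

1. t=5 → R at (11,8); v=(-1,1)
2. t=4 → T at (7,12); v=(-1,-1)
3. t=7 → L at (0,5); v=(1,-1)
4. t=5 → B at (5,0); v=(1,1)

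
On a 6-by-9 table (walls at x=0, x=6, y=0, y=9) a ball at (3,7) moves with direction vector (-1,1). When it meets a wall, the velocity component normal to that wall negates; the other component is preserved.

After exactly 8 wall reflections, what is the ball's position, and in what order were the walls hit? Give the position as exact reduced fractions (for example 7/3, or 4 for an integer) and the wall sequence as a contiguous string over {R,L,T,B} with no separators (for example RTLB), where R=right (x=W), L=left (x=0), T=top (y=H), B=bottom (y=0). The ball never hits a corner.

Final position: (0,2)
Wall sequence: TLRBLTRL

1. t=2 → T at (1,9); v=(-1,-1)
2. t=1 → L at (0,8); v=(1,-1)
3. t=6 → R at (6,2); v=(-1,-1)
4. t=2 → B at (4,0); v=(-1,1)
5. t=4 → L at (0,4); v=(1,1)
6. t=5 → T at (5,9); v=(1,-1)
7. t=1 → R at (6,8); v=(-1,-1)
8. t=6 → L at (0,2); v=(1,-1)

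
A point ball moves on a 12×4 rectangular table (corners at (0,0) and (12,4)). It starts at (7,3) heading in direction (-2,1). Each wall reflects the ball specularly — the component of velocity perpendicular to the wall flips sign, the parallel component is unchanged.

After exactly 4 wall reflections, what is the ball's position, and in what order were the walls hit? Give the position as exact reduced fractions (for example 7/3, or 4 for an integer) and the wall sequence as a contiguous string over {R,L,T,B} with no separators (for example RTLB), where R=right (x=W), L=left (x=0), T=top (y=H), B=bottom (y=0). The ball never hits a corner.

Final position: (11,4)
Wall sequence: TLBT

1. t=1 → T at (5,4); v=(-2,-1)
2. t=5/2 → L at (0,3/2); v=(2,-1)
3. t=3/2 → B at (3,0); v=(2,1)
4. t=4 → T at (11,4); v=(2,-1)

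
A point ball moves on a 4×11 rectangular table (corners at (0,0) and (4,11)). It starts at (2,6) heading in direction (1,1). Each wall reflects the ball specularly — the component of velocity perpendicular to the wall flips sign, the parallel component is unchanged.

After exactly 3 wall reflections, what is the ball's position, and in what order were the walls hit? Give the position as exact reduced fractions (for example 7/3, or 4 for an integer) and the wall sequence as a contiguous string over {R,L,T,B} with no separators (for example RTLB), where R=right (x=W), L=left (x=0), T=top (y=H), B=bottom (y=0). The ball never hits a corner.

Final position: (0,10)
Wall sequence: RTL

1. t=2 → R at (4,8); v=(-1,1)
2. t=3 → T at (1,11); v=(-1,-1)
3. t=1 → L at (0,10); v=(1,-1)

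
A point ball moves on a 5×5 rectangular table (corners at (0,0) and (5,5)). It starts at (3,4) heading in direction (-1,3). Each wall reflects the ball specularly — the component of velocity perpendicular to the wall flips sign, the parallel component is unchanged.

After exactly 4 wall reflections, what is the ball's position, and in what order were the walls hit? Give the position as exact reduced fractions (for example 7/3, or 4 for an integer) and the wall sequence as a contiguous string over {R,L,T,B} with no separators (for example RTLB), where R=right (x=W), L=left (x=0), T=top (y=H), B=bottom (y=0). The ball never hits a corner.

1. t=1/3 → T at (8/3,5); v=(-1,-3)
2. t=5/3 → B at (1,0); v=(-1,3)
3. t=1 → L at (0,3); v=(1,3)
4. t=2/3 → T at (2/3,5); v=(1,-3)

Final position: (2/3,5)
Wall sequence: TBLT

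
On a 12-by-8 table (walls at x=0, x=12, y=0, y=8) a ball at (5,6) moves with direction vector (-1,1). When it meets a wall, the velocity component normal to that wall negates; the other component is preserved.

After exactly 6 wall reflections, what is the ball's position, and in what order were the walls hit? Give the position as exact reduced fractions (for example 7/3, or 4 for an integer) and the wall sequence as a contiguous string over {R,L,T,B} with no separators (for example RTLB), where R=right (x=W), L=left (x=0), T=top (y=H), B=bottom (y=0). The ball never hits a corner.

Final position: (3,0)
Wall sequence: TLBRTB

1. t=2 → T at (3,8); v=(-1,-1)
2. t=3 → L at (0,5); v=(1,-1)
3. t=5 → B at (5,0); v=(1,1)
4. t=7 → R at (12,7); v=(-1,1)
5. t=1 → T at (11,8); v=(-1,-1)
6. t=8 → B at (3,0); v=(-1,1)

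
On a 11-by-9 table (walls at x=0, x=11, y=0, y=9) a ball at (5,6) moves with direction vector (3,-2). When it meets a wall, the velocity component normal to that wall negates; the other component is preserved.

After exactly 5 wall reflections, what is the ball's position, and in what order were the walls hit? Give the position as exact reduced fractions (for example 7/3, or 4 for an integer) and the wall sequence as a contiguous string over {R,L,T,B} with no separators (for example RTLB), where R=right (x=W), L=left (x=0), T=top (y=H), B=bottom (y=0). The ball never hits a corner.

Final position: (11,16/3)
Wall sequence: RBLTR

1. t=2 → R at (11,2); v=(-3,-2)
2. t=1 → B at (8,0); v=(-3,2)
3. t=8/3 → L at (0,16/3); v=(3,2)
4. t=11/6 → T at (11/2,9); v=(3,-2)
5. t=11/6 → R at (11,16/3); v=(-3,-2)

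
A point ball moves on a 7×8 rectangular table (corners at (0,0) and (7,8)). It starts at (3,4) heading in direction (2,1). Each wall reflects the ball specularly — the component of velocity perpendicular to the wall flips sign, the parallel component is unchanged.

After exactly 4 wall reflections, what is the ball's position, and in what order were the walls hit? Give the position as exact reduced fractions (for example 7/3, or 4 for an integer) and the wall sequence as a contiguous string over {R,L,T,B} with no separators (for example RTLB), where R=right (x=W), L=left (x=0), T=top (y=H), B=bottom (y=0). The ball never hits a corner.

1. t=2 → R at (7,6); v=(-2,1)
2. t=2 → T at (3,8); v=(-2,-1)
3. t=3/2 → L at (0,13/2); v=(2,-1)
4. t=7/2 → R at (7,3); v=(-2,-1)

Final position: (7,3)
Wall sequence: RTLR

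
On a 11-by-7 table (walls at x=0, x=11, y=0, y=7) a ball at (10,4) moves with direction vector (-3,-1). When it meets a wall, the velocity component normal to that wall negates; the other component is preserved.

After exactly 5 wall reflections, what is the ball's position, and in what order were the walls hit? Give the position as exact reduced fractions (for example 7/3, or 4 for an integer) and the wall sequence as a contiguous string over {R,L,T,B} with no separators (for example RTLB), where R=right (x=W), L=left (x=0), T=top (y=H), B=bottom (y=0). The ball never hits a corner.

1. t=10/3 → L at (0,2/3); v=(3,-1)
2. t=2/3 → B at (2,0); v=(3,1)
3. t=3 → R at (11,3); v=(-3,1)
4. t=11/3 → L at (0,20/3); v=(3,1)
5. t=1/3 → T at (1,7); v=(3,-1)

Final position: (1,7)
Wall sequence: LBRLT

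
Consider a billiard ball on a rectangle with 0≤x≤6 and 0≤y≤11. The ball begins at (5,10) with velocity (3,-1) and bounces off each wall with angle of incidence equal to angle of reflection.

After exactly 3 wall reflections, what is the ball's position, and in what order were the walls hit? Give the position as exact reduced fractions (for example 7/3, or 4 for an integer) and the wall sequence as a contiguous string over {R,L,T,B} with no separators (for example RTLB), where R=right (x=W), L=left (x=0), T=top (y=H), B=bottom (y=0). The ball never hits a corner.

Final position: (6,17/3)
Wall sequence: RLR

1. t=1/3 → R at (6,29/3); v=(-3,-1)
2. t=2 → L at (0,23/3); v=(3,-1)
3. t=2 → R at (6,17/3); v=(-3,-1)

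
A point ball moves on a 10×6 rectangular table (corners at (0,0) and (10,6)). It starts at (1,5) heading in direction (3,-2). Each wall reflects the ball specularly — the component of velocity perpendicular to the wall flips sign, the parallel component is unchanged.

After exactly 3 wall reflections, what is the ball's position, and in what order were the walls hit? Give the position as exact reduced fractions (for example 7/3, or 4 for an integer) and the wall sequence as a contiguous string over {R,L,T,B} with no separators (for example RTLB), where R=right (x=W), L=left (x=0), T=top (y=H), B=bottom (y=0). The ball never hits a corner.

Final position: (5/2,6)
Wall sequence: BRT

1. t=5/2 → B at (17/2,0); v=(3,2)
2. t=1/2 → R at (10,1); v=(-3,2)
3. t=5/2 → T at (5/2,6); v=(-3,-2)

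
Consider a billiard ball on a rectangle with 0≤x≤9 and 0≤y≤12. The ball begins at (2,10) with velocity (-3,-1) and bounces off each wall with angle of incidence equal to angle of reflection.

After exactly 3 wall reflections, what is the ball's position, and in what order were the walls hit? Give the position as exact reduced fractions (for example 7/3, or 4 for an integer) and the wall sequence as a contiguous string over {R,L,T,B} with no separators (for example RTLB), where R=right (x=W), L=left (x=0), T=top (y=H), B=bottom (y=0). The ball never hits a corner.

Final position: (0,10/3)
Wall sequence: LRL

1. t=2/3 → L at (0,28/3); v=(3,-1)
2. t=3 → R at (9,19/3); v=(-3,-1)
3. t=3 → L at (0,10/3); v=(3,-1)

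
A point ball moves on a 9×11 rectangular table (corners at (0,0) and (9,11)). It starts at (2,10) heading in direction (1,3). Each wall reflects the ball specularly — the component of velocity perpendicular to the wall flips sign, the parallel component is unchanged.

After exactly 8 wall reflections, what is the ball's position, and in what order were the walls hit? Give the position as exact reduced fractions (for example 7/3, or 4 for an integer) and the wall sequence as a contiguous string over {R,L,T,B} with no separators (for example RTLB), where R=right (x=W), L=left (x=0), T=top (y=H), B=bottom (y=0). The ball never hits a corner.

Final position: (8/3,0)
Wall sequence: TBRTBTLB

1. t=1/3 → T at (7/3,11); v=(1,-3)
2. t=11/3 → B at (6,0); v=(1,3)
3. t=3 → R at (9,9); v=(-1,3)
4. t=2/3 → T at (25/3,11); v=(-1,-3)
5. t=11/3 → B at (14/3,0); v=(-1,3)
6. t=11/3 → T at (1,11); v=(-1,-3)
7. t=1 → L at (0,8); v=(1,-3)
8. t=8/3 → B at (8/3,0); v=(1,3)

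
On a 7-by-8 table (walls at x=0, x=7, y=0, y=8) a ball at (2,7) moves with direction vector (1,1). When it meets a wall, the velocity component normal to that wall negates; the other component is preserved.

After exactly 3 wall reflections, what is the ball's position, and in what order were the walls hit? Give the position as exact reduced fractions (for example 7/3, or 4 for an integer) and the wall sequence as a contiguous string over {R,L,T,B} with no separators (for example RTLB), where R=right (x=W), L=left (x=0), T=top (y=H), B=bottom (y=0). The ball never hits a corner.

1. t=1 → T at (3,8); v=(1,-1)
2. t=4 → R at (7,4); v=(-1,-1)
3. t=4 → B at (3,0); v=(-1,1)

Final position: (3,0)
Wall sequence: TRB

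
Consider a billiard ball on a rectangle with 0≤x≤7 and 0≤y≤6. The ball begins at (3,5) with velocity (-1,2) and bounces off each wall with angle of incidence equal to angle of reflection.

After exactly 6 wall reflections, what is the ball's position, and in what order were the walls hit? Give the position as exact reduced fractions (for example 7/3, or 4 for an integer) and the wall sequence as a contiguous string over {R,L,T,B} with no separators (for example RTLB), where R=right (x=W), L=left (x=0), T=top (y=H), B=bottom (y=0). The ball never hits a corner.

1. t=1/2 → T at (5/2,6); v=(-1,-2)
2. t=5/2 → L at (0,1); v=(1,-2)
3. t=1/2 → B at (1/2,0); v=(1,2)
4. t=3 → T at (7/2,6); v=(1,-2)
5. t=3 → B at (13/2,0); v=(1,2)
6. t=1/2 → R at (7,1); v=(-1,2)

Final position: (7,1)
Wall sequence: TLBTBR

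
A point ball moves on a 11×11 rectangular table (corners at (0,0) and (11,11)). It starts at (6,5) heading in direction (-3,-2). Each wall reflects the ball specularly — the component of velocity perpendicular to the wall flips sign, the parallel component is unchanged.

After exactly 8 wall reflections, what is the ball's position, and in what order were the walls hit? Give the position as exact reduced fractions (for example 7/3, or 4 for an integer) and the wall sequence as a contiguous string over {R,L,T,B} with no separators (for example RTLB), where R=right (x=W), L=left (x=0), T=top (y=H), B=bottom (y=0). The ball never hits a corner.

Final position: (0,19/3)
Wall sequence: LBRTLRBL

1. t=2 → L at (0,1); v=(3,-2)
2. t=1/2 → B at (3/2,0); v=(3,2)
3. t=19/6 → R at (11,19/3); v=(-3,2)
4. t=7/3 → T at (4,11); v=(-3,-2)
5. t=4/3 → L at (0,25/3); v=(3,-2)
6. t=11/3 → R at (11,1); v=(-3,-2)
7. t=1/2 → B at (19/2,0); v=(-3,2)
8. t=19/6 → L at (0,19/3); v=(3,2)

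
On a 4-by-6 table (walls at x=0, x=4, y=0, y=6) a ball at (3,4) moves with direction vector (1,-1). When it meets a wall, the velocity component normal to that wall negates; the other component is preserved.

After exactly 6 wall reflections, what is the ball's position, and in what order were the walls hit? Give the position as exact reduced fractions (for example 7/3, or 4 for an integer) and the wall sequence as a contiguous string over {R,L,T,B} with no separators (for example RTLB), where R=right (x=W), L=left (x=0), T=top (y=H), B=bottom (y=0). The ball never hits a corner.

1. t=1 → R at (4,3); v=(-1,-1)
2. t=3 → B at (1,0); v=(-1,1)
3. t=1 → L at (0,1); v=(1,1)
4. t=4 → R at (4,5); v=(-1,1)
5. t=1 → T at (3,6); v=(-1,-1)
6. t=3 → L at (0,3); v=(1,-1)

Final position: (0,3)
Wall sequence: RBLRTL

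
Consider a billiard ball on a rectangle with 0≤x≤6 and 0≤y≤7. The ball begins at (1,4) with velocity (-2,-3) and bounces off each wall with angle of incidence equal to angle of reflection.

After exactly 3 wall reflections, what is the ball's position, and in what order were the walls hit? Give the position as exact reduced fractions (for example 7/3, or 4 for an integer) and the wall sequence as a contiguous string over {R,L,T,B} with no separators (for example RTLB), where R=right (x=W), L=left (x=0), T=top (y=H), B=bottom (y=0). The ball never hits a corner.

1. t=1/2 → L at (0,5/2); v=(2,-3)
2. t=5/6 → B at (5/3,0); v=(2,3)
3. t=13/6 → R at (6,13/2); v=(-2,3)

Final position: (6,13/2)
Wall sequence: LBR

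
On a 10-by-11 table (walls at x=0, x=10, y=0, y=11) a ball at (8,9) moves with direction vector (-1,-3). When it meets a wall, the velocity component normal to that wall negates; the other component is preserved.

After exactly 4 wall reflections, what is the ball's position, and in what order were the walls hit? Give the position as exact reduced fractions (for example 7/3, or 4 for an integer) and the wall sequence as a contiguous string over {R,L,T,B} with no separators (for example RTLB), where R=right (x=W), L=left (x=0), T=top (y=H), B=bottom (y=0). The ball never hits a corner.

1. t=3 → B at (5,0); v=(-1,3)
2. t=11/3 → T at (4/3,11); v=(-1,-3)
3. t=4/3 → L at (0,7); v=(1,-3)
4. t=7/3 → B at (7/3,0); v=(1,3)

Final position: (7/3,0)
Wall sequence: BTLB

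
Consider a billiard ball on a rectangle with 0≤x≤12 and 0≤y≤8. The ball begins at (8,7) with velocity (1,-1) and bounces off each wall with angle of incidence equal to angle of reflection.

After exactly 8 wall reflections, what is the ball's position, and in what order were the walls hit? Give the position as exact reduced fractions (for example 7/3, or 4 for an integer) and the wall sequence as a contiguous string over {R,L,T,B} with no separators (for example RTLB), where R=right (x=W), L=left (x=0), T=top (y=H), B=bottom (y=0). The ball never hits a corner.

1. t=4 → R at (12,3); v=(-1,-1)
2. t=3 → B at (9,0); v=(-1,1)
3. t=8 → T at (1,8); v=(-1,-1)
4. t=1 → L at (0,7); v=(1,-1)
5. t=7 → B at (7,0); v=(1,1)
6. t=5 → R at (12,5); v=(-1,1)
7. t=3 → T at (9,8); v=(-1,-1)
8. t=8 → B at (1,0); v=(-1,1)

Final position: (1,0)
Wall sequence: RBTLBRTB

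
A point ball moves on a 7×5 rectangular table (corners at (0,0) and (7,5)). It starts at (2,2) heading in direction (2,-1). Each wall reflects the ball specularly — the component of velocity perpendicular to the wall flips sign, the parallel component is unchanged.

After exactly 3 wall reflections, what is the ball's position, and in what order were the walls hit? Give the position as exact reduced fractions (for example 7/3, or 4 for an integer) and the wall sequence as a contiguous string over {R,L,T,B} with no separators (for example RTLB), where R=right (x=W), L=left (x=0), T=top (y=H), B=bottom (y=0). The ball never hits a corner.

1. t=2 → B at (6,0); v=(2,1)
2. t=1/2 → R at (7,1/2); v=(-2,1)
3. t=7/2 → L at (0,4); v=(2,1)

Final position: (0,4)
Wall sequence: BRL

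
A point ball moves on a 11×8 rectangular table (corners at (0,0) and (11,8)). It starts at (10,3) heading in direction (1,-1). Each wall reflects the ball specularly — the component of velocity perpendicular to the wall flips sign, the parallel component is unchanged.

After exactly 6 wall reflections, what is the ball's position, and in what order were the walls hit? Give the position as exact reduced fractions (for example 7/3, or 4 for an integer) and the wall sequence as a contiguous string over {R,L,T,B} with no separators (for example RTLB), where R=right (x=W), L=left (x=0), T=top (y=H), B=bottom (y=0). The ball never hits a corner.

1. t=1 → R at (11,2); v=(-1,-1)
2. t=2 → B at (9,0); v=(-1,1)
3. t=8 → T at (1,8); v=(-1,-1)
4. t=1 → L at (0,7); v=(1,-1)
5. t=7 → B at (7,0); v=(1,1)
6. t=4 → R at (11,4); v=(-1,1)

Final position: (11,4)
Wall sequence: RBTLBR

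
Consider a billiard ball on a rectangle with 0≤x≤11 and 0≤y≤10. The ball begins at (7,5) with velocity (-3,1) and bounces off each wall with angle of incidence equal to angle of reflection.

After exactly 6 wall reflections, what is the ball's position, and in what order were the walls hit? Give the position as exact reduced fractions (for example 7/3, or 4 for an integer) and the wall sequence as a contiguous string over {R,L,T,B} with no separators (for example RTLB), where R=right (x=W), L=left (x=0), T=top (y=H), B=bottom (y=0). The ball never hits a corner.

Final position: (6,0)
Wall sequence: LTRLRB

1. t=7/3 → L at (0,22/3); v=(3,1)
2. t=8/3 → T at (8,10); v=(3,-1)
3. t=1 → R at (11,9); v=(-3,-1)
4. t=11/3 → L at (0,16/3); v=(3,-1)
5. t=11/3 → R at (11,5/3); v=(-3,-1)
6. t=5/3 → B at (6,0); v=(-3,1)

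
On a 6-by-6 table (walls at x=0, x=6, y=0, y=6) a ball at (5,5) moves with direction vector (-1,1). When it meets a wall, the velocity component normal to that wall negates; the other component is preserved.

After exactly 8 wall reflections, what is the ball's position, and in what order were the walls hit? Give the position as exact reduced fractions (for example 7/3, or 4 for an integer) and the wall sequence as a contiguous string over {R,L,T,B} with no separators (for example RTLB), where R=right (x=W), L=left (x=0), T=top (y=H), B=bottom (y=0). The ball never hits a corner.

1. t=1 → T at (4,6); v=(-1,-1)
2. t=4 → L at (0,2); v=(1,-1)
3. t=2 → B at (2,0); v=(1,1)
4. t=4 → R at (6,4); v=(-1,1)
5. t=2 → T at (4,6); v=(-1,-1)
6. t=4 → L at (0,2); v=(1,-1)
7. t=2 → B at (2,0); v=(1,1)
8. t=4 → R at (6,4); v=(-1,1)

Final position: (6,4)
Wall sequence: TLBRTLBR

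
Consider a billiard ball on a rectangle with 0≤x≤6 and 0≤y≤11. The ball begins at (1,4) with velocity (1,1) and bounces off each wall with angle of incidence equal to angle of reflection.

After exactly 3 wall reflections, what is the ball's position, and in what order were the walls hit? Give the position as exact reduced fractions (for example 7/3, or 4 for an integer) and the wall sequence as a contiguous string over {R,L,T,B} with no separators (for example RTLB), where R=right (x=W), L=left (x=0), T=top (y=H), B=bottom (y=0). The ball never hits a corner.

Final position: (0,7)
Wall sequence: RTL

1. t=5 → R at (6,9); v=(-1,1)
2. t=2 → T at (4,11); v=(-1,-1)
3. t=4 → L at (0,7); v=(1,-1)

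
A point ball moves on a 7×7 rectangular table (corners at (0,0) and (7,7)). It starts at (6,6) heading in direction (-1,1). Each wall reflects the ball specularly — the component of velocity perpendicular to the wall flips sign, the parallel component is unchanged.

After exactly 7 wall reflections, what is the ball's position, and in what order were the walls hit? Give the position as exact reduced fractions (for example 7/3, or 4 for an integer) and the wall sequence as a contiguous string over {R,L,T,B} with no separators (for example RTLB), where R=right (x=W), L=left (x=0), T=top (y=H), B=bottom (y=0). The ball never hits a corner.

Final position: (2,0)
Wall sequence: TLBRTLB

1. t=1 → T at (5,7); v=(-1,-1)
2. t=5 → L at (0,2); v=(1,-1)
3. t=2 → B at (2,0); v=(1,1)
4. t=5 → R at (7,5); v=(-1,1)
5. t=2 → T at (5,7); v=(-1,-1)
6. t=5 → L at (0,2); v=(1,-1)
7. t=2 → B at (2,0); v=(1,1)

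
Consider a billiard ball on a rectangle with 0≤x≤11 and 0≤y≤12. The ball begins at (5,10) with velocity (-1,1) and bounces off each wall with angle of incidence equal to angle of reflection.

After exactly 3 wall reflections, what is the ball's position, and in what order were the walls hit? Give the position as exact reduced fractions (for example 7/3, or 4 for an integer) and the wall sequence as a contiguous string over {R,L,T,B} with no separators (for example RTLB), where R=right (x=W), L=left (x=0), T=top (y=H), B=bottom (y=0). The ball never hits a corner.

1. t=2 → T at (3,12); v=(-1,-1)
2. t=3 → L at (0,9); v=(1,-1)
3. t=9 → B at (9,0); v=(1,1)

Final position: (9,0)
Wall sequence: TLB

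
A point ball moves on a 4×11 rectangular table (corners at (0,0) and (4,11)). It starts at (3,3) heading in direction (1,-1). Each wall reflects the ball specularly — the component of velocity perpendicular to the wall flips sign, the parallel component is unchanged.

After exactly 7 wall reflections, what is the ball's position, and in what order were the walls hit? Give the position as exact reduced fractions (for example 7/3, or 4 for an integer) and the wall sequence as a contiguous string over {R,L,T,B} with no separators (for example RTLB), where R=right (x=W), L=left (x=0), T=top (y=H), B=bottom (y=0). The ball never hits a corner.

Final position: (4,8)
Wall sequence: RBLRLTR

1. t=1 → R at (4,2); v=(-1,-1)
2. t=2 → B at (2,0); v=(-1,1)
3. t=2 → L at (0,2); v=(1,1)
4. t=4 → R at (4,6); v=(-1,1)
5. t=4 → L at (0,10); v=(1,1)
6. t=1 → T at (1,11); v=(1,-1)
7. t=3 → R at (4,8); v=(-1,-1)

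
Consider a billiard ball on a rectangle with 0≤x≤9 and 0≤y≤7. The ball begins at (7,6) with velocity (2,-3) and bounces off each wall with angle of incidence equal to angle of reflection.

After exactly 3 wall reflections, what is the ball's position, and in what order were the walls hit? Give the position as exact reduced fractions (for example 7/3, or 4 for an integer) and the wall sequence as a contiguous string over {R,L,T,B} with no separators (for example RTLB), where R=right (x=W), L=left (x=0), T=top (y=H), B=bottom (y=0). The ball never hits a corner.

1. t=1 → R at (9,3); v=(-2,-3)
2. t=1 → B at (7,0); v=(-2,3)
3. t=7/3 → T at (7/3,7); v=(-2,-3)

Final position: (7/3,7)
Wall sequence: RBT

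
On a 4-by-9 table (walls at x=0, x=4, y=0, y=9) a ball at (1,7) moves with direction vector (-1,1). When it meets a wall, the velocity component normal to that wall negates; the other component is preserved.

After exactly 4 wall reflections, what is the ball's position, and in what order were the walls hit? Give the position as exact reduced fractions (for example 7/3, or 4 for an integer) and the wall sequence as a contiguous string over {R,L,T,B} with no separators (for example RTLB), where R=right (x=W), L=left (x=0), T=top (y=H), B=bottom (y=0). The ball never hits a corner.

1. t=1 → L at (0,8); v=(1,1)
2. t=1 → T at (1,9); v=(1,-1)
3. t=3 → R at (4,6); v=(-1,-1)
4. t=4 → L at (0,2); v=(1,-1)

Final position: (0,2)
Wall sequence: LTRL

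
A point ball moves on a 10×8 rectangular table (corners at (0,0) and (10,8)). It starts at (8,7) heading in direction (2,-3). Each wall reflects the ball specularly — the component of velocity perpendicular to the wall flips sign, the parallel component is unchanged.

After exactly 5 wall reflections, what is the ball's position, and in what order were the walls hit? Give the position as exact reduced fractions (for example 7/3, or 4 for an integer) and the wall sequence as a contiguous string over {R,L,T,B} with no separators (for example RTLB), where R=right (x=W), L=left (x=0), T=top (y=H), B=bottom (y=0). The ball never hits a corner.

Final position: (10/3,0)
Wall sequence: RBTLB

1. t=1 → R at (10,4); v=(-2,-3)
2. t=4/3 → B at (22/3,0); v=(-2,3)
3. t=8/3 → T at (2,8); v=(-2,-3)
4. t=1 → L at (0,5); v=(2,-3)
5. t=5/3 → B at (10/3,0); v=(2,3)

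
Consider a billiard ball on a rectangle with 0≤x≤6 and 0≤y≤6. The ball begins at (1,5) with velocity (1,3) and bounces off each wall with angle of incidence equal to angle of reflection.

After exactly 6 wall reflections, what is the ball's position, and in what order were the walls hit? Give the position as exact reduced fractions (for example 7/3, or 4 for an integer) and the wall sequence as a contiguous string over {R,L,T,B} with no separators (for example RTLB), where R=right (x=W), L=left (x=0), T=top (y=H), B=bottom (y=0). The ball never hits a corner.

Final position: (8/3,6)
Wall sequence: TBTRBT

1. t=1/3 → T at (4/3,6); v=(1,-3)
2. t=2 → B at (10/3,0); v=(1,3)
3. t=2 → T at (16/3,6); v=(1,-3)
4. t=2/3 → R at (6,4); v=(-1,-3)
5. t=4/3 → B at (14/3,0); v=(-1,3)
6. t=2 → T at (8/3,6); v=(-1,-3)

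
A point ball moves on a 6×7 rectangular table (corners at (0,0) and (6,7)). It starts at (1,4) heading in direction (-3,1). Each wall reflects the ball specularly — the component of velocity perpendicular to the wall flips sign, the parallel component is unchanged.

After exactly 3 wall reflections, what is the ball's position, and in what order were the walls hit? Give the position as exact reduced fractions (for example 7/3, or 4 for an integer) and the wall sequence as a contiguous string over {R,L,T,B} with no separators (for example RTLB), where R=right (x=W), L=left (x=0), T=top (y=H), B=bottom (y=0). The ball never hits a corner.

Final position: (4,7)
Wall sequence: LRT

1. t=1/3 → L at (0,13/3); v=(3,1)
2. t=2 → R at (6,19/3); v=(-3,1)
3. t=2/3 → T at (4,7); v=(-3,-1)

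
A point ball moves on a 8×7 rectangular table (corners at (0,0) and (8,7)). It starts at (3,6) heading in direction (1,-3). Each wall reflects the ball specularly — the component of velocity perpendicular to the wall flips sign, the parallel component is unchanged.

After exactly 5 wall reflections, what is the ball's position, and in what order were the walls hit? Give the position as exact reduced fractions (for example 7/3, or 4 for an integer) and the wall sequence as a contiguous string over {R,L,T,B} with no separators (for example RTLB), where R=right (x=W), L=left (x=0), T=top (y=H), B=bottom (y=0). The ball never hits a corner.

Final position: (4,7)
Wall sequence: BTRBT

1. t=2 → B at (5,0); v=(1,3)
2. t=7/3 → T at (22/3,7); v=(1,-3)
3. t=2/3 → R at (8,5); v=(-1,-3)
4. t=5/3 → B at (19/3,0); v=(-1,3)
5. t=7/3 → T at (4,7); v=(-1,-3)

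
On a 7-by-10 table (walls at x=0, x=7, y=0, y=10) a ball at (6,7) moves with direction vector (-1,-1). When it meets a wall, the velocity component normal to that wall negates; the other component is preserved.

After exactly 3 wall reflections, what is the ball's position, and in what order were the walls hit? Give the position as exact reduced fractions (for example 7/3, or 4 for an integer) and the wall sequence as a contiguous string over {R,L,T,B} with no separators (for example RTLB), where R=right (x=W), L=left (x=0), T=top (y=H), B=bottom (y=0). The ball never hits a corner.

1. t=6 → L at (0,1); v=(1,-1)
2. t=1 → B at (1,0); v=(1,1)
3. t=6 → R at (7,6); v=(-1,1)

Final position: (7,6)
Wall sequence: LBR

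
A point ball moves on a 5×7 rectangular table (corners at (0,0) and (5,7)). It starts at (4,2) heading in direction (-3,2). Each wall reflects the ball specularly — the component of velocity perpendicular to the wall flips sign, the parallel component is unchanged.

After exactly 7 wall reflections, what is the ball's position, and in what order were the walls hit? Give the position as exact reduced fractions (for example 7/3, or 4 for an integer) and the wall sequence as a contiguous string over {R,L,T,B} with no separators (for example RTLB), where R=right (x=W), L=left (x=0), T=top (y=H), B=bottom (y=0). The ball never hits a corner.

Final position: (0,4)
Wall sequence: LTRLBRL

1. t=4/3 → L at (0,14/3); v=(3,2)
2. t=7/6 → T at (7/2,7); v=(3,-2)
3. t=1/2 → R at (5,6); v=(-3,-2)
4. t=5/3 → L at (0,8/3); v=(3,-2)
5. t=4/3 → B at (4,0); v=(3,2)
6. t=1/3 → R at (5,2/3); v=(-3,2)
7. t=5/3 → L at (0,4); v=(3,2)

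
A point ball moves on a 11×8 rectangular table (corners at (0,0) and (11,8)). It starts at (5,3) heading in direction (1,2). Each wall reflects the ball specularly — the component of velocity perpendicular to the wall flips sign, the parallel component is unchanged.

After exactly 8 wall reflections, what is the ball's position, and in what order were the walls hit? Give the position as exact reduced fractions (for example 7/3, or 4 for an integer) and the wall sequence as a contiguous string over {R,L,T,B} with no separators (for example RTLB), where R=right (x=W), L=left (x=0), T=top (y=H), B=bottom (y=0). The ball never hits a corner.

1. t=5/2 → T at (15/2,8); v=(1,-2)
2. t=7/2 → R at (11,1); v=(-1,-2)
3. t=1/2 → B at (21/2,0); v=(-1,2)
4. t=4 → T at (13/2,8); v=(-1,-2)
5. t=4 → B at (5/2,0); v=(-1,2)
6. t=5/2 → L at (0,5); v=(1,2)
7. t=3/2 → T at (3/2,8); v=(1,-2)
8. t=4 → B at (11/2,0); v=(1,2)

Final position: (11/2,0)
Wall sequence: TRBTBLTB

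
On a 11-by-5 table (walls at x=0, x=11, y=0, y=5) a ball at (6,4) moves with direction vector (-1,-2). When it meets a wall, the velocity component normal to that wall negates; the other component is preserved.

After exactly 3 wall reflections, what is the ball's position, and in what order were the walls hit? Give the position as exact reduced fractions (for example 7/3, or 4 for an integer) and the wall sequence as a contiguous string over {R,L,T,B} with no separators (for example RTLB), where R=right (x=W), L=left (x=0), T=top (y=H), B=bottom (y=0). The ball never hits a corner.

Final position: (0,2)
Wall sequence: BTL

1. t=2 → B at (4,0); v=(-1,2)
2. t=5/2 → T at (3/2,5); v=(-1,-2)
3. t=3/2 → L at (0,2); v=(1,-2)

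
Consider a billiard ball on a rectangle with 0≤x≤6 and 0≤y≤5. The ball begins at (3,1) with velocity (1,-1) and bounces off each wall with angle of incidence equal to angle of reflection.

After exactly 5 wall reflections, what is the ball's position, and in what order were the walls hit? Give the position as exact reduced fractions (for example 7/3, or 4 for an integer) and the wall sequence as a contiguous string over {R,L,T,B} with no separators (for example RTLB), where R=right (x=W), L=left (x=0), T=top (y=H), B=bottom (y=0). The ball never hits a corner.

1. t=1 → B at (4,0); v=(1,1)
2. t=2 → R at (6,2); v=(-1,1)
3. t=3 → T at (3,5); v=(-1,-1)
4. t=3 → L at (0,2); v=(1,-1)
5. t=2 → B at (2,0); v=(1,1)

Final position: (2,0)
Wall sequence: BRTLB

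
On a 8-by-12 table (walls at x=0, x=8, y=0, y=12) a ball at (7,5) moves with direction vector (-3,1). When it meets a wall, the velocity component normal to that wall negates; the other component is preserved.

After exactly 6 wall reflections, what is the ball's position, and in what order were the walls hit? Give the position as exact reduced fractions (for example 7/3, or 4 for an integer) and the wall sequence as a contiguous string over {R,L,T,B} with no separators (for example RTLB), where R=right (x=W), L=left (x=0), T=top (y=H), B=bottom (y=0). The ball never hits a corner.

Final position: (0,6)
Wall sequence: LRTLRL

1. t=7/3 → L at (0,22/3); v=(3,1)
2. t=8/3 → R at (8,10); v=(-3,1)
3. t=2 → T at (2,12); v=(-3,-1)
4. t=2/3 → L at (0,34/3); v=(3,-1)
5. t=8/3 → R at (8,26/3); v=(-3,-1)
6. t=8/3 → L at (0,6); v=(3,-1)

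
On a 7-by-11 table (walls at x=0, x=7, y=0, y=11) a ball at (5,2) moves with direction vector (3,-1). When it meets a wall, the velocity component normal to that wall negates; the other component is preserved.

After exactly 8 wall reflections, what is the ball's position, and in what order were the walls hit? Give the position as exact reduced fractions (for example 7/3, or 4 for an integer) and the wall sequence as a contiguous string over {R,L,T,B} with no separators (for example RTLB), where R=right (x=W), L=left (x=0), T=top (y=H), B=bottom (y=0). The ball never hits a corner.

1. t=2/3 → R at (7,4/3); v=(-3,-1)
2. t=4/3 → B at (3,0); v=(-3,1)
3. t=1 → L at (0,1); v=(3,1)
4. t=7/3 → R at (7,10/3); v=(-3,1)
5. t=7/3 → L at (0,17/3); v=(3,1)
6. t=7/3 → R at (7,8); v=(-3,1)
7. t=7/3 → L at (0,31/3); v=(3,1)
8. t=2/3 → T at (2,11); v=(3,-1)

Final position: (2,11)
Wall sequence: RBLRLRLT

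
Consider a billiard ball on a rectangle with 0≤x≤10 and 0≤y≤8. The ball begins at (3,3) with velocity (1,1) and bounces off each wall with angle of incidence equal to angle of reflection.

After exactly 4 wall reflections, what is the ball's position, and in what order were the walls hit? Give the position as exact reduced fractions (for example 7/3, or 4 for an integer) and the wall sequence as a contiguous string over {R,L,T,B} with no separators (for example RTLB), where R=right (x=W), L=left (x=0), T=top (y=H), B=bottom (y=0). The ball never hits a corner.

1. t=5 → T at (8,8); v=(1,-1)
2. t=2 → R at (10,6); v=(-1,-1)
3. t=6 → B at (4,0); v=(-1,1)
4. t=4 → L at (0,4); v=(1,1)

Final position: (0,4)
Wall sequence: TRBL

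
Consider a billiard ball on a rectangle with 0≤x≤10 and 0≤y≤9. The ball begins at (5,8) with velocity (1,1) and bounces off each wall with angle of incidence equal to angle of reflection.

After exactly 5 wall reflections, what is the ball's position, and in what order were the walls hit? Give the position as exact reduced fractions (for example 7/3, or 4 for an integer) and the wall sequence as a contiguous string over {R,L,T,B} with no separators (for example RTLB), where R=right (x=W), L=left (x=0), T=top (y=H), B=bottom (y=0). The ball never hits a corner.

1. t=1 → T at (6,9); v=(1,-1)
2. t=4 → R at (10,5); v=(-1,-1)
3. t=5 → B at (5,0); v=(-1,1)
4. t=5 → L at (0,5); v=(1,1)
5. t=4 → T at (4,9); v=(1,-1)

Final position: (4,9)
Wall sequence: TRBLT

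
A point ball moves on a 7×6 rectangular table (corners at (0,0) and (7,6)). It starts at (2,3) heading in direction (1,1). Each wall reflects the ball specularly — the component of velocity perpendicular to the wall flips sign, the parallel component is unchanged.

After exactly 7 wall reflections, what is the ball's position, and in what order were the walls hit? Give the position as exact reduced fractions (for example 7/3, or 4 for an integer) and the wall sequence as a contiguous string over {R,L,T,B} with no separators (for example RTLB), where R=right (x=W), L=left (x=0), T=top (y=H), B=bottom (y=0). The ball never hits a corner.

1. t=3 → T at (5,6); v=(1,-1)
2. t=2 → R at (7,4); v=(-1,-1)
3. t=4 → B at (3,0); v=(-1,1)
4. t=3 → L at (0,3); v=(1,1)
5. t=3 → T at (3,6); v=(1,-1)
6. t=4 → R at (7,2); v=(-1,-1)
7. t=2 → B at (5,0); v=(-1,1)

Final position: (5,0)
Wall sequence: TRBLTRB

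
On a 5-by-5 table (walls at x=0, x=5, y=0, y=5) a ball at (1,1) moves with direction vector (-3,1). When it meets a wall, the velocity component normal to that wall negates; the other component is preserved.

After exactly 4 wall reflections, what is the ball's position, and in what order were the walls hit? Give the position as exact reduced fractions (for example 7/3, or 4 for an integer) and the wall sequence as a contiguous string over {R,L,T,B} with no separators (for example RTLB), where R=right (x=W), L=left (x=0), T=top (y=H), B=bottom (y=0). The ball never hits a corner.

1. t=1/3 → L at (0,4/3); v=(3,1)
2. t=5/3 → R at (5,3); v=(-3,1)
3. t=5/3 → L at (0,14/3); v=(3,1)
4. t=1/3 → T at (1,5); v=(3,-1)

Final position: (1,5)
Wall sequence: LRLT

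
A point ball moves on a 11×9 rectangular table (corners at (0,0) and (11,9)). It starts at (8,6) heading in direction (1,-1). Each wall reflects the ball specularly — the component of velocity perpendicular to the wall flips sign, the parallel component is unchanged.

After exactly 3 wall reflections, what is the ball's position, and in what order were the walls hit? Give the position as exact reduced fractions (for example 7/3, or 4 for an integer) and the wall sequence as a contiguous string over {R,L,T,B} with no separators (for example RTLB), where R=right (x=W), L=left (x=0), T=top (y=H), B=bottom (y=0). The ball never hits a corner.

Final position: (0,8)
Wall sequence: RBL

1. t=3 → R at (11,3); v=(-1,-1)
2. t=3 → B at (8,0); v=(-1,1)
3. t=8 → L at (0,8); v=(1,1)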